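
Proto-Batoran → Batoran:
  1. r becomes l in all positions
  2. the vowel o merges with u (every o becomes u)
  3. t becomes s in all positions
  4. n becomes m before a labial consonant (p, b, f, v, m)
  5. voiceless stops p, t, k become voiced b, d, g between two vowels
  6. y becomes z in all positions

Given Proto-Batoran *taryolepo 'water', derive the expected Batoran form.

Batoran: start from *taryolepo.
  rule 1 (unconditioned shift): taryolepo → talyolepo
  rule 2 (vowel merger): talyolepo → talyulepu
  rule 3 (unconditioned shift): talyulepu → salyulepu
  rule 4: no change — salyulepu
  rule 5 (intervocalic voicing): salyulepu → salyulebu
  rule 6 (unconditioned shift): salyulebu → salzulebu
  ⇒ Batoran salzulebu

salzulebu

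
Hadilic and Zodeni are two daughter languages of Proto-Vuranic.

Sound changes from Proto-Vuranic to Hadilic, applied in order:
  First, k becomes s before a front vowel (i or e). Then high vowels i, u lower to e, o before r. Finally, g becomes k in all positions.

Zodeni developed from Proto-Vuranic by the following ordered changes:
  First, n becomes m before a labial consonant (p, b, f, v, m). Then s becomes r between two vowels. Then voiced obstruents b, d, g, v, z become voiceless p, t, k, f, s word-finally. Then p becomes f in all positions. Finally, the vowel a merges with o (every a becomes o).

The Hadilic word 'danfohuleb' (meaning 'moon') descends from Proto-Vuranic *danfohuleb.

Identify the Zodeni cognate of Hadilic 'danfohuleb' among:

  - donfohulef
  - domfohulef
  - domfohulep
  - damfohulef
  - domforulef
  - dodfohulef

Zodeni: *danfohuleb > damfohuleb > damfohulep > damfohulef > domfohulef  (by nasal place assimilation, final devoicing, unconditioned shift, vowel merger)
The other candidates each miss or misapply at least one Zodeni change.

domfohulef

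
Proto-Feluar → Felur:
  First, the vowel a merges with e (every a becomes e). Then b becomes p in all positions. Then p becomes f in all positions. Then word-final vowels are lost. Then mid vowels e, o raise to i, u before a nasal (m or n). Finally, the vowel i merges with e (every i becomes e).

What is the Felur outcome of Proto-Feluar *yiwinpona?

yewenfun

Felur: start from *yiwinpona.
  rule 1 (vowel merger): yiwinpona → yiwinpone
  rule 2: no change — yiwinpone
  rule 3 (unconditioned shift): yiwinpone → yiwinfone
  rule 4 (apocope): yiwinfone → yiwinfon
  rule 5 (pre-nasal raising): yiwinfon → yiwinfun
  rule 6 (vowel merger): yiwinfun → yewenfun
  ⇒ Felur yewenfun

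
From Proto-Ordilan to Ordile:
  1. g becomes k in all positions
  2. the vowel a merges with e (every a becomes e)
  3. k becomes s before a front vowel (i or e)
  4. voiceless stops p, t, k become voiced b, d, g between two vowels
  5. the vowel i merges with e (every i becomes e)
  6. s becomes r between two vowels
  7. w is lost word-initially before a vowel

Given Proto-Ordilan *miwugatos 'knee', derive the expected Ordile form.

mewuredos

Ordile: *miwugatos > miwukatos > miwuketos > miwusetos > miwusedos > mewusedos > mewuredos  (by unconditioned shift, vowel merger, palatalisation, intervocalic voicing, vowel merger, rhotacism)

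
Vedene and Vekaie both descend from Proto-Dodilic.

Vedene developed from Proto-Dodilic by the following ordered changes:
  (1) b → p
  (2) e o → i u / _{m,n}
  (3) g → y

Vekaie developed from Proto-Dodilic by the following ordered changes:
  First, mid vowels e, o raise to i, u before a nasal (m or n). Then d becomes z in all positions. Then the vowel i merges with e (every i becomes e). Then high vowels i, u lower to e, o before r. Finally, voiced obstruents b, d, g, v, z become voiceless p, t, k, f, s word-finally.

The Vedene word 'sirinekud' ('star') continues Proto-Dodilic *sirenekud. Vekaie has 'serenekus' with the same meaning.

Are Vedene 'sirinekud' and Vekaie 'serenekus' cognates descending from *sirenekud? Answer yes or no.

yes

Derive the expected Vekaie reflex of *sirenekud:
Vekaie: *sirenekud > sirinekud > sirinekuz > serenekuz > serenekus  (by pre-nasal raising, unconditioned shift, vowel merger, final devoicing)
Vekaie 'serenekus' matches the regular reflex exactly, so the pair is cognate.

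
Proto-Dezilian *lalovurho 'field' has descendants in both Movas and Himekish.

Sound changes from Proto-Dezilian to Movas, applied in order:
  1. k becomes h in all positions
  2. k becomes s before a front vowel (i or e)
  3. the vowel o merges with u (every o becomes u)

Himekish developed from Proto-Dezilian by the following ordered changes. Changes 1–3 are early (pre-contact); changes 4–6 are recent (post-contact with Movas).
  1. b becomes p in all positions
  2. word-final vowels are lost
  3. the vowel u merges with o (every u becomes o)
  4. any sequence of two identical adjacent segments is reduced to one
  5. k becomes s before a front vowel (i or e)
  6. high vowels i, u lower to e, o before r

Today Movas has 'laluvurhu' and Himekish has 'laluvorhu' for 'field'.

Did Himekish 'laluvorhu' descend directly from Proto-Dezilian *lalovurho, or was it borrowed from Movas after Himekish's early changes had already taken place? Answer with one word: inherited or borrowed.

If inherited, *lalovurho would pass through all of Himekish's changes:
Himekish: start from *lalovurho.
  rule 1: no change — lalovurho
  rule 2 (apocope): lalovurho → lalovurh
  rule 3 (vowel merger): lalovurh → lalovorh
  rule 4: no change — lalovorh
  rule 5: no change — lalovorh
  rule 6: no change — lalovorh
  ⇒ Himekish lalovorh
If borrowed from Movas 'laluvurhu' after the early changes, it would undergo only the recent ones:
  rule 4 (degemination): no change (laluvurhu)
  rule 5 (palatalisation): no change (laluvurhu)
  rule 6 (pre-rhotic lowering): laluvurhu → laluvorhu
  ⇒ as a loan: laluvorhu
Himekish 'laluvorhu' matches the loan outcome 'laluvorhu', not the inherited 'lalovorh' — it skipped the early Himekish changes, so it was borrowed from Movas.

borrowed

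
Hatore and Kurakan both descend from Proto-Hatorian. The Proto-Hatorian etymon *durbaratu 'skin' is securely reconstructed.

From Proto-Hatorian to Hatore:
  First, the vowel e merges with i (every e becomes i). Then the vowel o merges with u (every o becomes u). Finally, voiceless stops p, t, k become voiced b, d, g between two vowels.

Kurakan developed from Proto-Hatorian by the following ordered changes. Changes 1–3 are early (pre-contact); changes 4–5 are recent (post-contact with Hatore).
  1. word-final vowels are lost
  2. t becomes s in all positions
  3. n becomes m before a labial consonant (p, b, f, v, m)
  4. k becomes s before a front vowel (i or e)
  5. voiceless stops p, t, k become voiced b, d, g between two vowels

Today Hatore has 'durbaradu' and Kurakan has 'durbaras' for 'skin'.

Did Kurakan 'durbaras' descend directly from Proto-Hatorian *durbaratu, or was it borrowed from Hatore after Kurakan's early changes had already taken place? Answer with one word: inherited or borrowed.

If inherited, *durbaratu would pass through all of Kurakan's changes:
Kurakan: *durbaratu
  durbaratu → durbarat   [apocope]
  durbarat → durbaras   [unconditioned shift]
  durbaras (rule 3 does not apply)
  durbaras (rule 4 does not apply)
  durbaras (rule 5 does not apply)
  giving Kurakan durbaras.
If borrowed from Hatore 'durbaradu' after the early changes, it would undergo only the recent ones:
  rule 4 (palatalisation): no change (durbaradu)
  rule 5 (intervocalic voicing): no change (durbaradu)
  ⇒ as a loan: durbaradu
Kurakan 'durbaras' matches the inherited outcome exactly, so it is an inherited cognate, not a loan.

inherited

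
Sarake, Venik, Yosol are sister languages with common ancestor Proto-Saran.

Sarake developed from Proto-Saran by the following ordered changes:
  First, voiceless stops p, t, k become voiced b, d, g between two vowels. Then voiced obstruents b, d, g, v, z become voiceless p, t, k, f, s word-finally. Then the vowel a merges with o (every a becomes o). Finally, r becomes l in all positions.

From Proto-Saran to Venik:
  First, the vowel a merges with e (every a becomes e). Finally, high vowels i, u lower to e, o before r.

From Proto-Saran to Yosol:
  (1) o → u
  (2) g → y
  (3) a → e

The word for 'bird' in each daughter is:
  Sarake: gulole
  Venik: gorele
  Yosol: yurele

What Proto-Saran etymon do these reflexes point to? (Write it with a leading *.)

Position 3: Sarake has l, Venik has r, Yosol has r. Venik preserves r here (none of its changes turn any other segment into r), so the proto-segment is *r.
Position 2: Sarake has u, Venik has o, Yosol has u. Sarake preserves u here (none of its changes turn any other segment into u), so the proto-segment is *u.
Verify the candidate proto-form against each daughter:
Sarake: start from *gurale.
  rule 1: no change — gurale
  rule 2: no change — gurale
  rule 3 (vowel merger): gurale → gurole
  rule 4 (unconditioned shift): gurole → gulole
  ⇒ Sarake gulole
Venik: start from *gurale.
  rule 1 (vowel merger): gurale → gurele
  rule 2 (pre-rhotic lowering): gurele → gorele
  ⇒ Venik gorele
Yosol: *gurale
  gurale (rule 1 does not apply)
  gurale → yurale   [unconditioned shift]
  yurale → yurele   [vowel merger]
  giving Yosol yurele.
Only *gurale yields all of Sarake gulole, Venik gorele, Yosol yurele.

*gurale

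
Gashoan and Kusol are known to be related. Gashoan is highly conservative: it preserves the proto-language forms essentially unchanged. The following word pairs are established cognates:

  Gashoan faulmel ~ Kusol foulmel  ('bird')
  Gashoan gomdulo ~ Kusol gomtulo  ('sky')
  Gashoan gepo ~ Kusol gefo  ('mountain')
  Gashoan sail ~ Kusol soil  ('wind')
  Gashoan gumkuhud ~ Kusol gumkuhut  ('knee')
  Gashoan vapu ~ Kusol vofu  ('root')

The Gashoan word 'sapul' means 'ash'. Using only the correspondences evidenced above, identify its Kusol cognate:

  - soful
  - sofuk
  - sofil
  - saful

soful

vapu ~ vofu — Gashoan a corresponds to Kusol o after a consonant, before a labial obstruent.
vapu ~ vofu — Gashoan p corresponds to Kusol f between vowels (before a back vowel).
Applying these to Gashoan 'sapul':
  sapul → sopul   (a→o after a consonant, before a labial obstruent)
  sopul → soful   (p→f between vowels (before a back vowel))
So the Kusol cognate is 'soful'.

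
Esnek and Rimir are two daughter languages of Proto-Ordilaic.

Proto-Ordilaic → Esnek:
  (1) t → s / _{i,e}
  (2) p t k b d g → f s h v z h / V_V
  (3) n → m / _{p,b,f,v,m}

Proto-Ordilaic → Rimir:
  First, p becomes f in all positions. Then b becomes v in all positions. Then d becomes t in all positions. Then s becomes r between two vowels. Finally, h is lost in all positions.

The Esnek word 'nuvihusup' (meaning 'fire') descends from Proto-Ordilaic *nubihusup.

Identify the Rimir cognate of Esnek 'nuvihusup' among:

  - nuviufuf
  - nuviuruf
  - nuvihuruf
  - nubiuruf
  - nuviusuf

Rimir: start from *nubihusup.
  rule 1 (unconditioned shift): nubihusup → nubihusuf
  rule 2 (unconditioned shift): nubihusuf → nuvihusuf
  rule 3: no change — nuvihusuf
  rule 4 (rhotacism): nuvihusuf → nuvihuruf
  rule 5 (h-loss): nuvihuruf → nuviuruf
  ⇒ Rimir nuviuruf
The other candidates each miss or misapply at least one Rimir change.

nuviuruf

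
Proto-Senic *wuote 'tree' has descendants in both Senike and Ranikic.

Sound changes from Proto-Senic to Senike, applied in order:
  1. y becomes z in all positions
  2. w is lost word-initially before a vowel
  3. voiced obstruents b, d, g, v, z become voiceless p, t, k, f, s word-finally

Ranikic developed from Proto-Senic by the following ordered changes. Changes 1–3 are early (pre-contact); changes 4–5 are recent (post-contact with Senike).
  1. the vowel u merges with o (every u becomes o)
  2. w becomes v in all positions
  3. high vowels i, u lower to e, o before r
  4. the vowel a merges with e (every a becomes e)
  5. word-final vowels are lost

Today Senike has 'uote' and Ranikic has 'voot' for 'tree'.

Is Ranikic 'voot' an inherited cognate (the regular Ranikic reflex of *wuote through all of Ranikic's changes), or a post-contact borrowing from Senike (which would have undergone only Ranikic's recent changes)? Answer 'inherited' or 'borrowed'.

inherited

If inherited, *wuote would pass through all of Ranikic's changes:
Ranikic: *wuote > woote > voote > voot  (by vowel merger, unconditioned shift, apocope)
If borrowed from Senike 'uote' after the early changes, it would undergo only the recent ones:
  rule 4 (vowel merger): no change (uote)
  rule 5 (apocope): uote → uot
  ⇒ as a loan: uot
Ranikic 'voot' matches the inherited outcome exactly, so it is an inherited cognate, not a loan.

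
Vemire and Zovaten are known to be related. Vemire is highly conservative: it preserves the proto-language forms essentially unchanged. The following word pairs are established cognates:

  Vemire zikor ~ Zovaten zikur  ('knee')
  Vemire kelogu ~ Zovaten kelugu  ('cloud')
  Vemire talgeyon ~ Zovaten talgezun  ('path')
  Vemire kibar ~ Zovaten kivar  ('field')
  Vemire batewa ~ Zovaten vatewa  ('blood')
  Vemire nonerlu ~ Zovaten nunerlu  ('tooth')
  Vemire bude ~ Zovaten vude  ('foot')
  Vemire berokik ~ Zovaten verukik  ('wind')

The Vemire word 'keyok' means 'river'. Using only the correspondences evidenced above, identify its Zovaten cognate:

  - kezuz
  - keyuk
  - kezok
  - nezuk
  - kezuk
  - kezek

talgeyon ~ talgezun — Vemire y corresponds to Zovaten z between vowels (before a back vowel).
kelogu ~ kelugu, berokik ~ verukik — Vemire o corresponds to Zovaten u after a consonant, before a consonant other than r, m, n, p, b, f, v.
Applying these to Vemire 'keyok':
  keyok → kezok   (y→z between vowels (before a back vowel))
  kezok → kezuk   (o→u after a consonant, before a consonant other than r, m, n, p, b, f, v)
So the Zovaten cognate is 'kezuk'.

kezuk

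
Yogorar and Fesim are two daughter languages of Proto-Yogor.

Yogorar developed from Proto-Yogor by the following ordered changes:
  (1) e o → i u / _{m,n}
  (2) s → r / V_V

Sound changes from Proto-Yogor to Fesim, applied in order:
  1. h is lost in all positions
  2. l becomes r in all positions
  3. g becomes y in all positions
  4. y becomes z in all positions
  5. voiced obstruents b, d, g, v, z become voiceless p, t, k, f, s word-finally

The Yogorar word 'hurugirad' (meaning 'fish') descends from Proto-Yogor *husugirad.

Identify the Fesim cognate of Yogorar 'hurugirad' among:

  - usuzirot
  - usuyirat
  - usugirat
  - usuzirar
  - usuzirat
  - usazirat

usuzirat

Fesim: *husugirad
  husugirad → usugirad   [h-loss]
  usugirad (rule 2 does not apply)
  usugirad → usuyirad   [unconditioned shift]
  usuyirad → usuzirad   [unconditioned shift]
  usuzirad → usuzirat   [final devoicing]
  giving Fesim usuzirat.
The other candidates each miss or misapply at least one Fesim change.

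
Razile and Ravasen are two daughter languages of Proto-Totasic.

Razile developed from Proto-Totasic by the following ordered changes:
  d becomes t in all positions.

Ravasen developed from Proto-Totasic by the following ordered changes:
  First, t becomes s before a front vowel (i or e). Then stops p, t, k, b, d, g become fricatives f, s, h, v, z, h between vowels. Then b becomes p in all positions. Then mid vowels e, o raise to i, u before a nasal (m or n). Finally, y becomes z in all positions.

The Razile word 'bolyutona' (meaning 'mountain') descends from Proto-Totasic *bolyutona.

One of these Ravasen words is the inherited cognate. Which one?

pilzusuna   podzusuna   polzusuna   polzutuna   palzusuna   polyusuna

Ravasen: *bolyutona
  bolyutona (rule 1 does not apply)
  bolyutona → bolyusona   [intervocalic lenition]
  bolyusona → polyusona   [unconditioned shift]
  polyusona → polyusuna   [pre-nasal raising]
  polyusuna → polzusuna   [unconditioned shift]
  giving Ravasen polzusuna.
The other candidates each miss or misapply at least one Ravasen change.

polzusuna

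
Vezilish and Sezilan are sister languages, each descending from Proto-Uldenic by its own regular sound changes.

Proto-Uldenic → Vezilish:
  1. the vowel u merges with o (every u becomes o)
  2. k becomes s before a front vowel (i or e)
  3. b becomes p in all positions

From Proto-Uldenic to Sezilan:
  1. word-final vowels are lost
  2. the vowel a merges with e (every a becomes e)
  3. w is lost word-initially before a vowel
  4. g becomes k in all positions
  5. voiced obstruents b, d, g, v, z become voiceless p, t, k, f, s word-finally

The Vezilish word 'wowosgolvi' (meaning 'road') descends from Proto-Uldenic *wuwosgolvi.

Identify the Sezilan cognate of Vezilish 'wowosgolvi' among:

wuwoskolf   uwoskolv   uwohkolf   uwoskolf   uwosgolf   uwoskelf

Sezilan: *wuwosgolvi
  wuwosgolvi → wuwosgolv   [apocope]
  wuwosgolv (rule 2 does not apply)
  wuwosgolv → uwosgolv   [glide loss]
  uwosgolv → uwoskolv   [unconditioned shift]
  uwoskolv → uwoskolf   [final devoicing]
  giving Sezilan uwoskolf.
Only 'uwoskolf' matches the regular Sezilan development of *wuwosgolvi.

uwoskolf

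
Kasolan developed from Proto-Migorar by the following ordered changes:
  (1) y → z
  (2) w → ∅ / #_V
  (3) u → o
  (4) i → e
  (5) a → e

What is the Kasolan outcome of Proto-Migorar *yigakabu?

zegekebo

Kasolan: *yigakabu > zigakabu > zigakabo > zegakabo > zegekebo  (by unconditioned shift, vowel merger, vowel merger, vowel merger)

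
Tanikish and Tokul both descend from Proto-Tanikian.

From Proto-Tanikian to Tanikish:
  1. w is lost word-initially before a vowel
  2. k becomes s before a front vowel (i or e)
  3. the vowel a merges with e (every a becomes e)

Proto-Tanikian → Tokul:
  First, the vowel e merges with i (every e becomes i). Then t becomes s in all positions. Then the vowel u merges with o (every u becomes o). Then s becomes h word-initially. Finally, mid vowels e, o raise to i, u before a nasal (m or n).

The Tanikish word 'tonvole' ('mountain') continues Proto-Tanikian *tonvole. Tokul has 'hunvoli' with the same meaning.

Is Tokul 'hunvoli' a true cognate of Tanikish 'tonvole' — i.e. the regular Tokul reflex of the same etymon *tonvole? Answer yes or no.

Derive the expected Tokul reflex of *tonvole:
Tokul: *tonvole > tonvoli > sonvoli > honvoli > hunvoli  (by vowel merger, unconditioned shift, debuccalisation, pre-nasal raising)
Tokul 'hunvoli' matches the regular reflex exactly, so the pair is cognate.

yes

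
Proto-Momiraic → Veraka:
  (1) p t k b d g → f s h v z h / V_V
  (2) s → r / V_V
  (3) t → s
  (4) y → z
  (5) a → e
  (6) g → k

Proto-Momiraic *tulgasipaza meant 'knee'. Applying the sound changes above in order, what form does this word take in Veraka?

sulkerifeze

Veraka: *tulgasipaza
  tulgasipaza → tulgasifaza   [intervocalic lenition]
  tulgasifaza → tulgarifaza   [rhotacism]
  tulgarifaza → sulgarifaza   [unconditioned shift]
  sulgarifaza (rule 4 does not apply)
  sulgarifaza → sulgerifeze   [vowel merger]
  sulgerifeze → sulkerifeze   [unconditioned shift]
  giving Veraka sulkerifeze.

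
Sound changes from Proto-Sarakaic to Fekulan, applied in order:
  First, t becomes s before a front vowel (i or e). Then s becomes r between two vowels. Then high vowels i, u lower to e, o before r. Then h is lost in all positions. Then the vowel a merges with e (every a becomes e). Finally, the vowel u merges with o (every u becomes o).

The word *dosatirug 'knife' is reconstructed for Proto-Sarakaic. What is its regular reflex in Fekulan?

dorererog

Fekulan: *dosatirug
  dosatirug → dosasirug   [palatalisation]
  dosasirug → dorarirug   [rhotacism]
  dorarirug → dorarerug   [pre-rhotic lowering]
  dorarerug (rule 4 does not apply)
  dorarerug → dorererug   [vowel merger]
  dorererug → dorererog   [vowel merger]
  giving Fekulan dorererog.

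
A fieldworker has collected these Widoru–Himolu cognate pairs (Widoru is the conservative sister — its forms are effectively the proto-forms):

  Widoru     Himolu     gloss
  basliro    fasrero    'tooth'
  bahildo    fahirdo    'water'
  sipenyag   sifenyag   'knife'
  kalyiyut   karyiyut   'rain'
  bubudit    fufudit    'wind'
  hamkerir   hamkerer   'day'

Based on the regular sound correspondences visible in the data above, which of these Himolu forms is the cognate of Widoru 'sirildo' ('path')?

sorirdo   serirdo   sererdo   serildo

serirdo

basliro ~ fasrero, hamkerir ~ hamkerer — Widoru i corresponds to Himolu e after a consonant, before r.
bahildo ~ fahirdo, kalyiyut ~ karyiyut — Widoru l corresponds to Himolu r after a vowel, before a consonant other than r, m, n, p, b, f, v.
Applying these to Widoru 'sirildo':
  sirildo → serildo   (i→e after a consonant, before r)
  serildo → serirdo   (l→r after a vowel, before a consonant other than r, m, n, p, b, f, v)
So the Himolu cognate is 'serirdo'.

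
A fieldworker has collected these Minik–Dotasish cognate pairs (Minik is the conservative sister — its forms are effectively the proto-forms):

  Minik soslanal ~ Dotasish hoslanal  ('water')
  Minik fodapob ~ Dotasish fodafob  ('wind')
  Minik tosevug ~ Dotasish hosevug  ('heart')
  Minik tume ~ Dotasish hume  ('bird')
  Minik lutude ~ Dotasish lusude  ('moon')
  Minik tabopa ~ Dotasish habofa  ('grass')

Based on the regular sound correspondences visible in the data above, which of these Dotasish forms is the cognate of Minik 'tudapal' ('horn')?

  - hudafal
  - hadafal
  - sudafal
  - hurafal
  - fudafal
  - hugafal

tume ~ hume — Minik t corresponds to Dotasish h word-initially before a back vowel.
tabopa ~ habofa — Minik p corresponds to Dotasish f between vowels (before a back vowel).
Applying these to Minik 'tudapal':
  tudapal → hudapal   (t→h word-initially before a back vowel)
  hudapal → hudafal   (p→f between vowels (before a back vowel))
So the Dotasish cognate is 'hudafal'.

hudafal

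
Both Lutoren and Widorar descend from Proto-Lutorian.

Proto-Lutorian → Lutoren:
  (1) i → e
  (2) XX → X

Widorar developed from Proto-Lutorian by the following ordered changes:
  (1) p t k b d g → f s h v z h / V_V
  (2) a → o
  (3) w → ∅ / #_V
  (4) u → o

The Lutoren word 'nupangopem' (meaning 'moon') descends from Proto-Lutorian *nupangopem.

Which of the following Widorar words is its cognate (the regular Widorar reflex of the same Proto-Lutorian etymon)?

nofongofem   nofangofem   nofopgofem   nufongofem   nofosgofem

nofongofem

Widorar: start from *nupangopem.
  rule 1 (intervocalic lenition): nupangopem → nufangofem
  rule 2 (vowel merger): nufangofem → nufongofem
  rule 3: no change — nufongofem
  rule 4 (vowel merger): nufongofem → nofongofem
  ⇒ Widorar nofongofem
The other candidates each miss or misapply at least one Widorar change.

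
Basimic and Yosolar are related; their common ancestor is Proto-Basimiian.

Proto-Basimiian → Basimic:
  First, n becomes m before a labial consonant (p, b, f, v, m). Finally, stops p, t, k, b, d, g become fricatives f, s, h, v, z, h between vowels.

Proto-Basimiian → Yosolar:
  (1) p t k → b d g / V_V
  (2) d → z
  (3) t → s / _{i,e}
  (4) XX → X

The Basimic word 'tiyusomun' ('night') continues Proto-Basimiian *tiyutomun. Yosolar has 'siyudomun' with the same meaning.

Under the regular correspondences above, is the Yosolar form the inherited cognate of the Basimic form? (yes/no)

no

Derive the expected Yosolar reflex of *tiyutomun:
Yosolar: *tiyutomun > tiyudomun > tiyuzomun > siyuzomun  (by intervocalic voicing, unconditioned shift, palatalisation)
The regular Yosolar reflex would be 'siyuzomun', but the attested form is 'siyudomun'. The correspondence is irregular, so they are not cognates (the Yosolar form has a different source).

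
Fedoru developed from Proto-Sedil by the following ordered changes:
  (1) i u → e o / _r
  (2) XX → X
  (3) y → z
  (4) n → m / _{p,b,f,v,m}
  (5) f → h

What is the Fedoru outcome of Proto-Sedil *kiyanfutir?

Fedoru: start from *kiyanfutir.
  rule 1 (pre-rhotic lowering): kiyanfutir → kiyanfuter
  rule 2: no change — kiyanfuter
  rule 3 (unconditioned shift): kiyanfuter → kizanfuter
  rule 4 (nasal place assimilation): kizanfuter → kizamfuter
  rule 5 (unconditioned shift): kizamfuter → kizamhuter
  ⇒ Fedoru kizamhuter

kizamhuter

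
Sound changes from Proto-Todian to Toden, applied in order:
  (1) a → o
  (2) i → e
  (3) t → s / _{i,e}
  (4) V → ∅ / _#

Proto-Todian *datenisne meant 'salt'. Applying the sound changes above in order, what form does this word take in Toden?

dosenesn

Toden: *datenisne
  datenisne → dotenisne   [vowel merger]
  dotenisne → dotenesne   [vowel merger]
  dotenesne → dosenesne   [palatalisation]
  dosenesne → dosenesn   [apocope]
  giving Toden dosenesn.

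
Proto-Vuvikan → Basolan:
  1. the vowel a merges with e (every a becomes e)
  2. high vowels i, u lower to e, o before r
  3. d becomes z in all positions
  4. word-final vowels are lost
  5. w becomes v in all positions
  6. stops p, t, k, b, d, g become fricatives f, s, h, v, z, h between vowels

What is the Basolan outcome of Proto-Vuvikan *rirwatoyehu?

rervesoyeh

Basolan: *rirwatoyehu > rirwetoyehu > rerwetoyehu > rerwetoyeh > rervetoyeh > rervesoyeh  (by vowel merger, pre-rhotic lowering, apocope, unconditioned shift, intervocalic lenition)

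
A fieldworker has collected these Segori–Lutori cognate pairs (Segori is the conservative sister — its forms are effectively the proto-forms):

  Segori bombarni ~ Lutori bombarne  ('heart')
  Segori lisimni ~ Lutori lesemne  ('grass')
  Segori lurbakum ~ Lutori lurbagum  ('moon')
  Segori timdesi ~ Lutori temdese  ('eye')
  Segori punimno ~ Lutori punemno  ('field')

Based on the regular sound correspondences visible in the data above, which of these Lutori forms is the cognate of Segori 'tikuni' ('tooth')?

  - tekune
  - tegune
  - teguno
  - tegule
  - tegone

tegune

lisimni ~ lesemne — Segori i corresponds to Lutori e after a consonant, before a consonant other than r, m, n, p, b, f, v.
lurbakum ~ lurbagum — Segori k corresponds to Lutori g between vowels (before a back vowel).
bombarni ~ bombarne, lisimni ~ lesemne — Segori i corresponds to Lutori e word-finally.
Applying these to Segori 'tikuni':
  tikuni → tekuni   (i→e after a consonant, before a consonant other than r, m, n, p, b, f, v)
  tekuni → teguni   (k→g between vowels (before a back vowel))
  teguni → tegune   (i→e word-finally)
So the Lutori cognate is 'tegune'.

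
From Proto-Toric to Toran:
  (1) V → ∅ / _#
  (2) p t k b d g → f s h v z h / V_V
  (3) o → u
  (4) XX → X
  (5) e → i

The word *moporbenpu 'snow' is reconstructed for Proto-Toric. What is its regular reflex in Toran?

Toran: start from *moporbenpu.
  rule 1 (apocope): moporbenpu → moporbenp
  rule 2 (intervocalic lenition): moporbenp → moforbenp
  rule 3 (vowel merger): moforbenp → mufurbenp
  rule 4: no change — mufurbenp
  rule 5 (vowel merger): mufurbenp → mufurbinp
  ⇒ Toran mufurbinp

mufurbinp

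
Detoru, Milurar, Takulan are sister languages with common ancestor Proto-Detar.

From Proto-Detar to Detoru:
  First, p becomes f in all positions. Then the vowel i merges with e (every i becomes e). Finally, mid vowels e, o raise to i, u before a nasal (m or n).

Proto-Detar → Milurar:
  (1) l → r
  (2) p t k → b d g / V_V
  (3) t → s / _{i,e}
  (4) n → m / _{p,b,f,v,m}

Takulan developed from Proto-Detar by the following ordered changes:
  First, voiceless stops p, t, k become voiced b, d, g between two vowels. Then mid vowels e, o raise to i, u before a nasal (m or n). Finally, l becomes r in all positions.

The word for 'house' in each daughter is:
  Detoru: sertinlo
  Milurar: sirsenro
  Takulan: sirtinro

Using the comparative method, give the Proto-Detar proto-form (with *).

*sirtenlo

Position 4: Detoru has t, Milurar has s, Takulan has t. Detoru preserves t here (none of its changes turn any other segment into t), so the proto-segment is *t.
Position 7: Detoru has l, Milurar has r, Takulan has r. Detoru preserves l here (none of its changes turn any other segment into l), so the proto-segment is *l.
Position 2: Detoru has e, Milurar has i, Takulan has i. Milurar preserves i here (none of its changes turn any other segment into i), so the proto-segment is *i.
Verify the candidate proto-form against each daughter:
Detoru: *sirtenlo
  sirtenlo (rule 1 does not apply)
  sirtenlo → sertenlo   [vowel merger]
  sertenlo → sertinlo   [pre-nasal raising]
  giving Detoru sertinlo.
Milurar: *sirtenlo
  sirtenlo → sirtenro   [unconditioned shift]
  sirtenro (rule 2 does not apply)
  sirtenro → sirsenro   [palatalisation]
  sirsenro (rule 4 does not apply)
  giving Milurar sirsenro.
Takulan: *sirtenlo > sirtinlo > sirtinro  (by pre-nasal raising, unconditioned shift)
*sirtenlo is the unique common source.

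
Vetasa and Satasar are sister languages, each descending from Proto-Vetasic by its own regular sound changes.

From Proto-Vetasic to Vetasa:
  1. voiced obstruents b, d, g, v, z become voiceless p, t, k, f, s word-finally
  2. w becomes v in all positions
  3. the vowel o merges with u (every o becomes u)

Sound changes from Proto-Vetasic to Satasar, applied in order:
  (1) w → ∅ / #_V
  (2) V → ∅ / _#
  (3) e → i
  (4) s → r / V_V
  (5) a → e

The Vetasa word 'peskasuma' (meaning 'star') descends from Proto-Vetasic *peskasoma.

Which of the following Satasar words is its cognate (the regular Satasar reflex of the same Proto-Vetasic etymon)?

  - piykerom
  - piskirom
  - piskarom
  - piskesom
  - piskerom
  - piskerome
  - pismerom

piskerom

Satasar: *peskasoma > peskasom > piskasom > piskarom > piskerom  (by apocope, vowel merger, rhotacism, vowel merger)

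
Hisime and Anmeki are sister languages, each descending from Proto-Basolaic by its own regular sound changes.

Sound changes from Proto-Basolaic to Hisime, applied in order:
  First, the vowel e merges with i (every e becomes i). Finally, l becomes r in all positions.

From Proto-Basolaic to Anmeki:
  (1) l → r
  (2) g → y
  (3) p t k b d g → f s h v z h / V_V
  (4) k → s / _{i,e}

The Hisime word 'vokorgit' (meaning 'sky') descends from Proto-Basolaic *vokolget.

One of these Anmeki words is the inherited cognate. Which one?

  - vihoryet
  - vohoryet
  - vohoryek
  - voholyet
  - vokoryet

Anmeki: *vokolget
  vokolget → vokorget   [unconditioned shift]
  vokorget → vokoryet   [unconditioned shift]
  vokoryet → vohoryet   [intervocalic lenition]
  vohoryet (rule 4 does not apply)
  giving Anmeki vohoryet.
Among the options, 'vohoryet' alone shows every Anmeki change applied in order.

vohoryet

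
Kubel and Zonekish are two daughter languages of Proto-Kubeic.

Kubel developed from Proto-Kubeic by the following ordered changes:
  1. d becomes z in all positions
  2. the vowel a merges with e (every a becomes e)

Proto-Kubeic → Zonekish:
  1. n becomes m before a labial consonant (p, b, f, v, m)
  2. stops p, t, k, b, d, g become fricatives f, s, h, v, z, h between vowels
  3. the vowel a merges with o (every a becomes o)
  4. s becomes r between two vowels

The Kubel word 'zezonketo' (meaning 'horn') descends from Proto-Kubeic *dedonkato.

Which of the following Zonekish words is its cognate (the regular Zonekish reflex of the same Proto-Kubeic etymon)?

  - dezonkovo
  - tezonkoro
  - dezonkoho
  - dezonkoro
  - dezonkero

dezonkoro

Zonekish: start from *dedonkato.
  rule 1: no change — dedonkato
  rule 2 (intervocalic lenition): dedonkato → dezonkaso
  rule 3 (vowel merger): dezonkaso → dezonkoso
  rule 4 (rhotacism): dezonkoso → dezonkoro
  ⇒ Zonekish dezonkoro
Only 'dezonkoro' matches the regular Zonekish development of *dedonkato.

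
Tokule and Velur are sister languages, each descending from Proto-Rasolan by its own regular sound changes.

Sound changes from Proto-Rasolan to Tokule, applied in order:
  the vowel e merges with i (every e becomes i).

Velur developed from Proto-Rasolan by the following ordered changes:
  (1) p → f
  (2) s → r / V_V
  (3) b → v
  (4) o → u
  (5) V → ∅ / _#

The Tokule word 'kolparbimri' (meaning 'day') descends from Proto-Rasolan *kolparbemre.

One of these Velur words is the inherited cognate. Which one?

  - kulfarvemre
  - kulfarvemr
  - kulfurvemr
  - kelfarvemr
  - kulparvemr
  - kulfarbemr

kulfarvemr

Velur: *kolparbemre > kolfarbemre > kolfarvemre > kulfarvemre > kulfarvemr  (by unconditioned shift, unconditioned shift, vowel merger, apocope)
Only 'kulfarvemr' matches the regular Velur development of *kolparbemre.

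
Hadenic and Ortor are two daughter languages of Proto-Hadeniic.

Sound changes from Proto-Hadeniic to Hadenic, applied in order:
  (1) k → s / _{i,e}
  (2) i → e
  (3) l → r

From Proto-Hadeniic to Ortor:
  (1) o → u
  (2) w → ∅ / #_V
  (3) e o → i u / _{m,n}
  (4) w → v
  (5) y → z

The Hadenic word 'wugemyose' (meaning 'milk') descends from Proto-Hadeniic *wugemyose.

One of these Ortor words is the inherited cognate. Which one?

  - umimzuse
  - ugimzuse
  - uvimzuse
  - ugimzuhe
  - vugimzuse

Ortor: *wugemyose
  wugemyose → wugemyuse   [vowel merger]
  wugemyuse → ugemyuse   [glide loss]
  ugemyuse → ugimyuse   [pre-nasal raising]
  ugimyuse (rule 4 does not apply)
  ugimyuse → ugimzuse   [unconditioned shift]
  giving Ortor ugimzuse.
Among the options, 'ugimzuse' alone shows every Ortor change applied in order.

ugimzuse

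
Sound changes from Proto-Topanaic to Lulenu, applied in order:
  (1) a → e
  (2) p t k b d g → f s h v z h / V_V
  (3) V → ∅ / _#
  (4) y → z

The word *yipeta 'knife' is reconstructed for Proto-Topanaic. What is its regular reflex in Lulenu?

Lulenu: *yipeta > yipete > yifese > yifes > zifes  (by vowel merger, intervocalic lenition, apocope, unconditioned shift)

zifes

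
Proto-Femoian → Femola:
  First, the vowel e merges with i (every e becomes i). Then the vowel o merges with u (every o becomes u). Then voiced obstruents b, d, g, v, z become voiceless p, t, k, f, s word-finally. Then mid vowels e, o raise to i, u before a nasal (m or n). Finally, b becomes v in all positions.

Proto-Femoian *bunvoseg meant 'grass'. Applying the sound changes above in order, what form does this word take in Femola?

Femola: *bunvoseg
  bunvoseg → bunvosig   [vowel merger]
  bunvosig → bunvusig   [vowel merger]
  bunvusig → bunvusik   [final devoicing]
  bunvusik (rule 4 does not apply)
  bunvusik → vunvusik   [unconditioned shift]
  giving Femola vunvusik.

vunvusik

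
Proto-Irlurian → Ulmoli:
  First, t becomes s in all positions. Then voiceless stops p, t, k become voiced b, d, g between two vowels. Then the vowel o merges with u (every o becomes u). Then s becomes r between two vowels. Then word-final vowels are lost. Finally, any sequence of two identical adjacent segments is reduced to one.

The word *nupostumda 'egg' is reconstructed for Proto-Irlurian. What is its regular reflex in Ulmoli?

Ulmoli: *nupostumda > nupossumda > nubossumda > nubussumda > nubussumd > nubusumd  (by unconditioned shift, intervocalic voicing, vowel merger, apocope, degemination)

nubusumd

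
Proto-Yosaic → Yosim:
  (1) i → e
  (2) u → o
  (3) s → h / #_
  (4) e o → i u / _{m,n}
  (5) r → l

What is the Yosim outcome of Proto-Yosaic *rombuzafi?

lumbozafe

Yosim: *rombuzafi
  rombuzafi → rombuzafe   [vowel merger]
  rombuzafe → rombozafe   [vowel merger]
  rombozafe (rule 3 does not apply)
  rombozafe → rumbozafe   [pre-nasal raising]
  rumbozafe → lumbozafe   [unconditioned shift]
  giving Yosim lumbozafe.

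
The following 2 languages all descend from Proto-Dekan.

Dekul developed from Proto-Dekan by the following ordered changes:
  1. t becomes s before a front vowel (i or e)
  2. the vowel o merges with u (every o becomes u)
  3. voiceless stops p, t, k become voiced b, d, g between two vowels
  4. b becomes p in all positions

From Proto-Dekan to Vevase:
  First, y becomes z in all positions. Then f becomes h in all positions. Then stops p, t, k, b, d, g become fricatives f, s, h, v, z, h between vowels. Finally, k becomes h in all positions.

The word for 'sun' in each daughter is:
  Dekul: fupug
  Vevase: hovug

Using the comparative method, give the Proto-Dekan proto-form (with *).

*fobug

Position 3: Dekul has p, Vevase has v. Taking the neighbouring segments as reconstructed: Dekul p could go back to *p or *b; Vevase v could go back to *b or *v — the one source consistent with every daughter is *b.
Position 2: Dekul has u, Vevase has o. Vevase preserves o here (none of its changes turn any other segment into o), so the proto-segment is *o.
This points to *fobug. Verify forward in each daughter:
Dekul: *fobug
  fobug (rule 1 does not apply)
  fobug → fubug   [vowel merger]
  fubug (rule 3 does not apply)
  fubug → fupug   [unconditioned shift]
  giving Dekul fupug.
Vevase: start from *fobug.
  rule 1: no change — fobug
  rule 2 (unconditioned shift): fobug → hobug
  rule 3 (intervocalic lenition): hobug → hovug
  rule 4: no change — hovug
  ⇒ Vevase hovug
*fobug is the unique common source.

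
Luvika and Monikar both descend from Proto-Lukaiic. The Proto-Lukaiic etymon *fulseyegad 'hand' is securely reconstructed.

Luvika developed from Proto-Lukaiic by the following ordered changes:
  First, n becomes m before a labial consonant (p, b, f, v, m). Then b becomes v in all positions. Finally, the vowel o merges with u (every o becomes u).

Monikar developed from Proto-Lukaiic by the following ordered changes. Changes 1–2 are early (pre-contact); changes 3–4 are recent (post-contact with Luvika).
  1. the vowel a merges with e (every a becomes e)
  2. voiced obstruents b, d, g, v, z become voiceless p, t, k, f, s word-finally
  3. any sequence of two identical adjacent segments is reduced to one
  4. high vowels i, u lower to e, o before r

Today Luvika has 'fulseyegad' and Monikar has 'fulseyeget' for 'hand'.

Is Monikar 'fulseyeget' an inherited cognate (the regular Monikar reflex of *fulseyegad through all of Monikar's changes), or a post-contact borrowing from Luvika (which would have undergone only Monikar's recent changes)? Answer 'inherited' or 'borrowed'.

If inherited, *fulseyegad would pass through all of Monikar's changes:
Monikar: *fulseyegad > fulseyeged > fulseyeget  (by vowel merger, final devoicing)
If borrowed from Luvika 'fulseyegad' after the early changes, it would undergo only the recent ones:
  rule 3 (degemination): no change (fulseyegad)
  rule 4 (pre-rhotic lowering): no change (fulseyegad)
  ⇒ as a loan: fulseyegad
Monikar 'fulseyeget' matches the inherited outcome exactly, so it is an inherited cognate, not a loan.

inherited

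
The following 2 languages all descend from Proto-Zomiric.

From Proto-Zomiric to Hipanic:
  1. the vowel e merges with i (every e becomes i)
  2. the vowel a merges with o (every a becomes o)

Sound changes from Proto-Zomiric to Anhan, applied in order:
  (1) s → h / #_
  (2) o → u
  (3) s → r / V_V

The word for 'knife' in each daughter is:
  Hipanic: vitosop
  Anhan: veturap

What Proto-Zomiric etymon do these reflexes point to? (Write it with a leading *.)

*vetosap

Position 4: Hipanic has o, Anhan has u. Taking the neighbouring segments as reconstructed: Hipanic o could go back to *a or *o; Anhan u could go back to *o or *u — the one source consistent with every daughter is *o.
Position 5: Hipanic has s, Anhan has r. Hipanic preserves s here (none of its changes turn any other segment into s), so the proto-segment is *s.
Position 2: Hipanic has i, Anhan has e. Anhan preserves e here (none of its changes turn any other segment into e), so the proto-segment is *e.
This points to *vetosap. Verify forward in each daughter:
Hipanic: start from *vetosap.
  rule 1 (vowel merger): vetosap → vitosap
  rule 2 (vowel merger): vitosap → vitosop
  ⇒ Hipanic vitosop
Anhan: *vetosap > vetusap > veturap  (by vowel merger, rhotacism)
Only *vetosap yields all of Hipanic vitosop, Anhan veturap.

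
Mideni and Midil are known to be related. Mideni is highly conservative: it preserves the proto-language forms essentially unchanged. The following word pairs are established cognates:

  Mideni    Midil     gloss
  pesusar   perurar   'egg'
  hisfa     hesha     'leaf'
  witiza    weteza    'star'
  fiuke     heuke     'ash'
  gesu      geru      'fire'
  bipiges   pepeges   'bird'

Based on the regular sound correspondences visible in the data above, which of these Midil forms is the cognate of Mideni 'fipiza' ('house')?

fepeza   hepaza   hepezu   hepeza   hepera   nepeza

hepeza

fiuke ~ heuke — Mideni f corresponds to Midil h word-initially before a front vowel.
bipiges ~ pepeges — Mideni i corresponds to Midil e after a consonant, before a labial obstruent.
hisfa ~ hesha, witiza ~ weteza — Mideni i corresponds to Midil e after a consonant, before a consonant other than r, m, n, p, b, f, v.
Applying these to Mideni 'fipiza':
  fipiza → hipiza   (f→h word-initially before a front vowel)
  hipiza → hepiza   (i→e after a consonant, before a labial obstruent)
  hepiza → hepeza   (i→e after a consonant, before a consonant other than r, m, n, p, b, f, v)
So the Midil cognate is 'hepeza'.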